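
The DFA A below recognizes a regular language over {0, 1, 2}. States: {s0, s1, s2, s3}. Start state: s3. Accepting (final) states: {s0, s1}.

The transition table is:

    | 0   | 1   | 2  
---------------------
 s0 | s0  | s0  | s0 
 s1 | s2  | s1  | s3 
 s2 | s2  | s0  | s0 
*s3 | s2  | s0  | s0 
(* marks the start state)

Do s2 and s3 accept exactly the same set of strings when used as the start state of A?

Yes

First remove the unreachable states {s1}; 3 states remain.
P0 = {s0} | {s2,s3}.
The partition is now stable with 2 blocks: {s0} | {s2,s3}.
s2 and s3 lie in the same block of the stable partition, so they are equivalent — no string distinguishes them.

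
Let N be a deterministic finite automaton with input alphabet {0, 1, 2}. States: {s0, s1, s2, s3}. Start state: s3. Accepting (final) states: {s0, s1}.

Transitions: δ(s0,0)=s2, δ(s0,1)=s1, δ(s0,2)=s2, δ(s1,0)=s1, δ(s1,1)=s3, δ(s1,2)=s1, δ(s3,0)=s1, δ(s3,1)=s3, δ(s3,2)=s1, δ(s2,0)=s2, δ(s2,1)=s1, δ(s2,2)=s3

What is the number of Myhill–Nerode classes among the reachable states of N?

2

Reachable states from the start: {s1,s3}. Unreachable: {s0,s2} — drop them.
Initial partition by acceptance: {s1} | {s3}.
Stable partition: {s1} | {s3} — 2 equivalence classes.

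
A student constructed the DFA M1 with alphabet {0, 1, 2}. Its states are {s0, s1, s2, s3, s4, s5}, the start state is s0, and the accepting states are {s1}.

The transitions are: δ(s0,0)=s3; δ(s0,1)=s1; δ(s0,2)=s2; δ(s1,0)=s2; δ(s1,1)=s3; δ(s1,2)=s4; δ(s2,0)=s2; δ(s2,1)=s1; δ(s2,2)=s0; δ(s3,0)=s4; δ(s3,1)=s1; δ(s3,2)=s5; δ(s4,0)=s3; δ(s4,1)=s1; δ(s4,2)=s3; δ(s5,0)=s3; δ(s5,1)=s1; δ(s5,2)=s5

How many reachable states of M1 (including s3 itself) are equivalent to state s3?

Start with accepting vs non-accepting: {s1} | {s0,s2,s3,s4,s5}.
No further refinement is possible. Final partition (2 blocks): {s1} | {s0,s2,s3,s4,s5}.
The equivalence class containing s3 is {s0,s2,s3,s4,s5}, of size 5.

5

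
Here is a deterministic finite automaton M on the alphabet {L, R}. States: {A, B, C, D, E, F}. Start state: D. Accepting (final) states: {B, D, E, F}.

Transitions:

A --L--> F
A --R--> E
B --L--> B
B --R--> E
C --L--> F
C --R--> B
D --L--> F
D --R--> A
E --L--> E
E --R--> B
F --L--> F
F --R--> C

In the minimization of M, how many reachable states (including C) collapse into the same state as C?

Initial partition by acceptance: {B,D,E,F} | {A,C}.
On input R, block {B,D,E,F} splits into {B,E} and {D,F}.
No further refinement is possible. Final partition (3 blocks): {B,E} | {A,C} | {D,F}.
State C belongs to the block {A,C}, which has 2 states.

2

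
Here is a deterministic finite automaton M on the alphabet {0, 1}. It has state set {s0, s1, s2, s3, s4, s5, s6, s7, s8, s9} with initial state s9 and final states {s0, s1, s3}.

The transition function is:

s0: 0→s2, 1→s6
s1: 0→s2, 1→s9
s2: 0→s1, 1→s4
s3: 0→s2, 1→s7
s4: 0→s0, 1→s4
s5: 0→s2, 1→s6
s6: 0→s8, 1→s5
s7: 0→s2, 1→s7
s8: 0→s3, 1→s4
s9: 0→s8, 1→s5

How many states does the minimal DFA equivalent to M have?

3

Initial partition by acceptance: {s0,s1,s3} | {s2,s4,s5,s6,s7,s8,s9}.
Refine {s2,s4,s5,s6,s7,s8,s9} on symbol 0: members go to different blocks, giving {s5,s6,s7,s9} and {s2,s4,s8}.
No further refinement is possible. Final partition (3 blocks): {s0,s1,s3} | {s5,s6,s7,s9} | {s2,s4,s8}.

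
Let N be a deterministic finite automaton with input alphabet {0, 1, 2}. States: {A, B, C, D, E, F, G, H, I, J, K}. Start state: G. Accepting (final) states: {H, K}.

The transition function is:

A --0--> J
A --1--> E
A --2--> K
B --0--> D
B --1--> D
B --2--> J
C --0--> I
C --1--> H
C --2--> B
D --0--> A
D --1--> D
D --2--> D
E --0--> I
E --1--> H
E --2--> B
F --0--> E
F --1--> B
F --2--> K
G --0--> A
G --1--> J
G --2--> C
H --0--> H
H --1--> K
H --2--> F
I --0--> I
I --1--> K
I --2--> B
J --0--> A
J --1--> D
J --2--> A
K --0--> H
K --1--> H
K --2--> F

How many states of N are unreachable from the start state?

0

Every one of the 11 states is reachable from G.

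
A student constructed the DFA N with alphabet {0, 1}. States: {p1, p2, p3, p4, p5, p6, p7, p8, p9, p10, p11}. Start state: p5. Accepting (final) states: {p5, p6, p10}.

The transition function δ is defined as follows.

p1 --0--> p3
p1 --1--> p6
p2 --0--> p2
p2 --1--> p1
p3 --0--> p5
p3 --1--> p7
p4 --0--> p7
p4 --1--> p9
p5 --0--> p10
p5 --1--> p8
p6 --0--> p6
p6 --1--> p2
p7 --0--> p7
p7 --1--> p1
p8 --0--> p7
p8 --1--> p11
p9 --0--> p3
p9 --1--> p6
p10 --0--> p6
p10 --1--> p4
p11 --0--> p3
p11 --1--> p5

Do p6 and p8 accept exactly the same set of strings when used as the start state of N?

Initial partition by acceptance: {p5,p6,p10} | {p1,p2,p3,p4,p7,p8,p9,p11}.
Split {p1,p2,p3,p4,p7,p8,p9,p11} by δ(·,0) → {p1,p2,p4,p7,p8,p9,p11} and {p3}.
On input 0, block {p1,p2,p4,p7,p8,p9,p11} splits into {p2,p4,p7,p8} and {p1,p9,p11}.
Stable partition: {p5,p6,p10} | {p2,p4,p7,p8} | {p3} | {p1,p9,p11} — 4 equivalence classes.
p6 and p8 end up in different blocks, so they are distinguishable. For instance, the string 'ε' is accepted from only p6.

No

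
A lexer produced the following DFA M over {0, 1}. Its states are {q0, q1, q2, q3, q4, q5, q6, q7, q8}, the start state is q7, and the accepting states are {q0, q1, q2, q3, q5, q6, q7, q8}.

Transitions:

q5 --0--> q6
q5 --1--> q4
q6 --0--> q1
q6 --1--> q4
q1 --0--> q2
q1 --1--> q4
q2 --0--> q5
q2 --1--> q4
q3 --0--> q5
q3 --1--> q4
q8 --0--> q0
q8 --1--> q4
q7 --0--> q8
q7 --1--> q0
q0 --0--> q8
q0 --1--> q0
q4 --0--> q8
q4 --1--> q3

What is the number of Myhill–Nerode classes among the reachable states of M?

4

Initial partition by acceptance: {q0,q1,q2,q3,q5,q6,q7,q8} | {q4}.
Refine {q0,q1,q2,q3,q5,q6,q7,q8} on symbol 1: members go to different blocks, giving {q1,q2,q3,q5,q6,q8} and {q0,q7}.
Split {q1,q2,q3,q5,q6,q8} by δ(·,0) → {q1,q2,q3,q5,q6} and {q8}.
No further refinement is possible. Final partition (4 blocks): {q1,q2,q3,q5,q6} | {q4} | {q0,q7} | {q8}.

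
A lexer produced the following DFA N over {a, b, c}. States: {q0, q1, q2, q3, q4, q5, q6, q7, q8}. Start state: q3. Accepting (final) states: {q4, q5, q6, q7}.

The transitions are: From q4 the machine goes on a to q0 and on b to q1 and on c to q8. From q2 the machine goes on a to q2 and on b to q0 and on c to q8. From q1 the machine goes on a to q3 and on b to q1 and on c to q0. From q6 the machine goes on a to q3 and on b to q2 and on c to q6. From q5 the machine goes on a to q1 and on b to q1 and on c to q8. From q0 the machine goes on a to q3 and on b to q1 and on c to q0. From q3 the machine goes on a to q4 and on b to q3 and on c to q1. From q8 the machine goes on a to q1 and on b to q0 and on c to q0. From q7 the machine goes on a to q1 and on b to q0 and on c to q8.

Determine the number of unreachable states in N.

4

Starting at q3 and following transitions, the reachable set is {q0, q1, q3, q4, q8}. That leaves q2, q5, q6, q7 unreachable — 4 in total.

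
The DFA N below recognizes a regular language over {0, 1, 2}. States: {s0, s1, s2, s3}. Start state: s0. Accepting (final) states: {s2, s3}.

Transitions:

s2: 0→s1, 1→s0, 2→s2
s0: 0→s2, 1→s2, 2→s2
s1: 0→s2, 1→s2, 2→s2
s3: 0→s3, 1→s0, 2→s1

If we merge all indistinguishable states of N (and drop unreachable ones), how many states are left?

First remove the unreachable states {s3}; 3 states remain.
Start with accepting vs non-accepting: {s2} | {s0,s1}.
The partition is now stable with 2 blocks: {s2} | {s0,s1}.

2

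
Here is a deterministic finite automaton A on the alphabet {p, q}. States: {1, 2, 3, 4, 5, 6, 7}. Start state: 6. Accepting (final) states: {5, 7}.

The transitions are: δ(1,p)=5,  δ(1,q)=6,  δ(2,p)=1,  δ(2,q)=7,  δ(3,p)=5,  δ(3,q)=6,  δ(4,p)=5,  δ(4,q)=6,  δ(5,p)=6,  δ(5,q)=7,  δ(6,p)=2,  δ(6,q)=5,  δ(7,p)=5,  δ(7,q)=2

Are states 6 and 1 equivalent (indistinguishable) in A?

No

Reachable states from the start: {1,2,5,6,7}. Unreachable: {3,4} — drop them.
P0 = {5,7} | {1,2,6}.
Refine {5,7} on symbol p: members go to different blocks, giving {5} and {7}.
Refine {1,2,6} on symbol p: members go to different blocks, giving {2,6} and {1}.
On input p, block {2,6} splits into {2} and {6}.
Stable partition: {5} | {2} | {7} | {1} | {6} — 5 equivalence classes.
6 and 1 end up in different blocks, so they are distinguishable. For instance, the string 'p' is accepted from only 1.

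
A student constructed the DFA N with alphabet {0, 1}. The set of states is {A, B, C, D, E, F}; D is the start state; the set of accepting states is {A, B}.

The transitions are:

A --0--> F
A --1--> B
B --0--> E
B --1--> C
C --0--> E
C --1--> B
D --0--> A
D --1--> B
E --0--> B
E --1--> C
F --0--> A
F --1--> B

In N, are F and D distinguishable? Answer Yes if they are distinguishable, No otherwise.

No

P0 = {A,B} | {C,D,E,F}.
On input 1, block {A,B} splits into {A} and {B}.
Refine {C,D,E,F} on symbol 0: members go to different blocks, giving {D,F} and {C} and {E}.
The partition is now stable with 5 blocks: {A} | {D,F} | {B} | {C} | {E}.
F and D lie in the same block of the stable partition, so they are equivalent — no string distinguishes them.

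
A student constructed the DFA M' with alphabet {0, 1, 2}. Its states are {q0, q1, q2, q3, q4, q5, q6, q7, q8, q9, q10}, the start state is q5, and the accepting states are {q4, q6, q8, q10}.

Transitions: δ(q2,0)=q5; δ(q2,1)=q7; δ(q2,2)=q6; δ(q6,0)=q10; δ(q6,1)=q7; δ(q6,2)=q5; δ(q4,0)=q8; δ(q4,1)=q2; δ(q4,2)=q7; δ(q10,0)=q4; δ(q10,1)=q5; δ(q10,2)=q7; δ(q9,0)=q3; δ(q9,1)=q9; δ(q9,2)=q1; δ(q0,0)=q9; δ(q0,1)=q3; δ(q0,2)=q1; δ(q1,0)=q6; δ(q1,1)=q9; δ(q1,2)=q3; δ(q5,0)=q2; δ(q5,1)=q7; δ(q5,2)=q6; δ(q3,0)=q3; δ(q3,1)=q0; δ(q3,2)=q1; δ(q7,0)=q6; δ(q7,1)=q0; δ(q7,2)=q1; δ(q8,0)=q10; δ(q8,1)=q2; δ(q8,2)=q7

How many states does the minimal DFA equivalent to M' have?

6

Start with accepting vs non-accepting: {q4,q6,q8,q10} | {q0,q1,q2,q3,q5,q7,q9}.
Refine {q0,q1,q2,q3,q5,q7,q9} on symbol 0: members go to different blocks, giving {q0,q2,q3,q5,q9} and {q1,q7}.
Split {q4,q6,q8,q10} by δ(·,1) → {q4,q8,q10} and {q6}.
Refine {q0,q2,q3,q5,q9} on symbol 1: members go to different blocks, giving {q0,q3,q9} and {q2,q5}.
Refine {q1,q7} on symbol 2: members go to different blocks, giving {q1} and {q7}.
Stable partition: {q4,q8,q10} | {q0,q3,q9} | {q1} | {q6} | {q2,q5} | {q7} — 6 equivalence classes.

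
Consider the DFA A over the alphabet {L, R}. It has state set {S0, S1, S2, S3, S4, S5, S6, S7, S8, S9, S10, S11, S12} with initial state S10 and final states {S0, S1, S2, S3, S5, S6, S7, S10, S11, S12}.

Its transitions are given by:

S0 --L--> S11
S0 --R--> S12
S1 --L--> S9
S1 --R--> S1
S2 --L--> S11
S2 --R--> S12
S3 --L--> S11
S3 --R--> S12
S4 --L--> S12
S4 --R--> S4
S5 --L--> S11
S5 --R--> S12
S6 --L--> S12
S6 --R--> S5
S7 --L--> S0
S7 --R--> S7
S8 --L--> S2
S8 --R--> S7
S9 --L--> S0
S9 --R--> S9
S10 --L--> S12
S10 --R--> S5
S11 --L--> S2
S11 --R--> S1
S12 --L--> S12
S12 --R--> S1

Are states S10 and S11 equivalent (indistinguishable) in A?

Reachable states from the start: {S0,S1,S2,S5,S9,S10,S11,S12}. Unreachable: {S3,S4,S6,S7,S8} — drop them.
Initial partition by acceptance: {S0,S1,S2,S5,S10,S11,S12} | {S9}.
Refine {S0,S1,S2,S5,S10,S11,S12} on symbol L: members go to different blocks, giving {S0,S2,S5,S10,S11,S12} and {S1}.
Refine {S0,S2,S5,S10,S11,S12} on symbol R: members go to different blocks, giving {S0,S2,S5,S10} and {S11,S12}.
Refine {S0,S2,S5,S10} on symbol R: members go to different blocks, giving {S0,S2,S5} and {S10}.
Split {S11,S12} by δ(·,L) → {S11} and {S12}.
Stable partition: {S0,S2,S5} | {S9} | {S1} | {S11} | {S10} | {S12} — 6 equivalence classes.
S10 and S11 end up in different blocks, so they are distinguishable. For instance, the string 'RL' is accepted from only S10.

No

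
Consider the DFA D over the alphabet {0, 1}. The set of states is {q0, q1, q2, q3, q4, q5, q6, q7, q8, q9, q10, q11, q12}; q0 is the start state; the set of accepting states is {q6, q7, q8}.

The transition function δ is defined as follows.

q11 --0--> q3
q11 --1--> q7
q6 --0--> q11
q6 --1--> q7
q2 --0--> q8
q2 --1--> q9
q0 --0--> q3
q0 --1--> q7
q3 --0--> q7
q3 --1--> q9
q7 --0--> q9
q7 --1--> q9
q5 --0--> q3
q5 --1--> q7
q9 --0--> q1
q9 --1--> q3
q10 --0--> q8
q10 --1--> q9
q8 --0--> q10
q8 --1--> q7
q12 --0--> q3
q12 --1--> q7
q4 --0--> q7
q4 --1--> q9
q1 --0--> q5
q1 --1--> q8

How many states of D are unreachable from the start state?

BFS from q0 reaches {q0, q1, q3, q5, q7, q8, q9, q10}; the 5 state(s) q2, q4, q6, q11, q12 are never visited.

5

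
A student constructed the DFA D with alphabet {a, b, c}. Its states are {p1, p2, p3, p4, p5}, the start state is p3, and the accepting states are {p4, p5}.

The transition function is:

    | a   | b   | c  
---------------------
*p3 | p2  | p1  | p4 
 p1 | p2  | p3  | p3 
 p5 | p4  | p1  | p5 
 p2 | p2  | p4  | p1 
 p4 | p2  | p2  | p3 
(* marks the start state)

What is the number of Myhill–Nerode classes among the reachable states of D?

Reachable states from the start: {p1,p2,p3,p4}. Unreachable: {p5} — drop them.
P0 = {p4} | {p1,p2,p3}.
Split {p1,p2,p3} by δ(·,b) → {p1,p3} and {p2}.
Refine {p1,p3} on symbol c: members go to different blocks, giving {p1} and {p3}.
No further refinement is possible. Final partition (4 blocks): {p4} | {p1} | {p2} | {p3}.

4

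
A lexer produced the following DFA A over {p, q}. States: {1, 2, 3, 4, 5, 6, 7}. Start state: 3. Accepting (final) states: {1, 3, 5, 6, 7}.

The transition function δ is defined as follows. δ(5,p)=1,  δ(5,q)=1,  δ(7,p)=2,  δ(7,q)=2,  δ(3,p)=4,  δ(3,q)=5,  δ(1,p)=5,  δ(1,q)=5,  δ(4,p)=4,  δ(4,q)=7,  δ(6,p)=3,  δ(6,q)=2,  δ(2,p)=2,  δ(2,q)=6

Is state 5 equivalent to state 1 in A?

Yes

P0 = {1,3,5,6,7} | {2,4}.
On input p, block {1,3,5,6,7} splits into {1,5,6} and {3,7}.
Split {1,5,6} by δ(·,p) → {1,5} and {6}.
On input q, block {2,4} splits into {2} and {4}.
On input p, block {3,7} splits into {3} and {7}.
No further refinement is possible. Final partition (6 blocks): {1,5} | {2} | {3} | {6} | {4} | {7}.
5 and 1 lie in the same block of the stable partition, so they are equivalent — no string distinguishes them.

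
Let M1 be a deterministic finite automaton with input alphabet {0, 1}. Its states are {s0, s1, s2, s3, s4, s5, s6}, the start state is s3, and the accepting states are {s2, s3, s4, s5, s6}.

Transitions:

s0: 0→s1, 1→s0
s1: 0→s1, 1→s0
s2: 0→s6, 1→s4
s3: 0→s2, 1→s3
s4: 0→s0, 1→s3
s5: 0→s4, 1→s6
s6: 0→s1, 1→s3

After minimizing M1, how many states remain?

First remove the unreachable states {s5}; 6 states remain.
Initial partition by acceptance: {s2,s3,s4,s6} | {s0,s1}.
Refine {s2,s3,s4,s6} on symbol 0: members go to different blocks, giving {s2,s3} and {s4,s6}.
Split {s2,s3} by δ(·,0) → {s2} and {s3}.
The partition is now stable with 4 blocks: {s2} | {s0,s1} | {s4,s6} | {s3}.

4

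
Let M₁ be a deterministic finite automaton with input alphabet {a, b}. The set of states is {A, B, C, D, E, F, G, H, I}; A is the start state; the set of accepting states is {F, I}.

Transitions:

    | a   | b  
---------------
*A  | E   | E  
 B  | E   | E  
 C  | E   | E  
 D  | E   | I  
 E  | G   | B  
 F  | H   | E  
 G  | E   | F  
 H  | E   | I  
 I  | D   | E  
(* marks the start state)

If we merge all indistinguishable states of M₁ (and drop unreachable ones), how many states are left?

4

Reachable states from the start: {A,B,D,E,F,G,H,I}. Unreachable: {C} — drop them.
Initial partition by acceptance: {F,I} | {A,B,D,E,G,H}.
Split {A,B,D,E,G,H} by δ(·,b) → {A,B,E} and {D,G,H}.
On input a, block {A,B,E} splits into {A,B} and {E}.
No further refinement is possible. Final partition (4 blocks): {F,I} | {A,B} | {D,G,H} | {E}.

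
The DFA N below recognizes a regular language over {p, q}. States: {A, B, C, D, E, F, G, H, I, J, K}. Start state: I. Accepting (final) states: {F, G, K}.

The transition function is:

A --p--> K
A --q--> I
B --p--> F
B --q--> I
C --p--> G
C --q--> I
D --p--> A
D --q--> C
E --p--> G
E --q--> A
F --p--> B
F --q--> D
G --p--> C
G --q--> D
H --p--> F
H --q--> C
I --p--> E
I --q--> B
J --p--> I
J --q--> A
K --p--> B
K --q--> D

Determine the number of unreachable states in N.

Starting at I and following transitions, the reachable set is {A, B, C, D, E, F, G, I, K}. That leaves H, J unreachable — 2 in total.

2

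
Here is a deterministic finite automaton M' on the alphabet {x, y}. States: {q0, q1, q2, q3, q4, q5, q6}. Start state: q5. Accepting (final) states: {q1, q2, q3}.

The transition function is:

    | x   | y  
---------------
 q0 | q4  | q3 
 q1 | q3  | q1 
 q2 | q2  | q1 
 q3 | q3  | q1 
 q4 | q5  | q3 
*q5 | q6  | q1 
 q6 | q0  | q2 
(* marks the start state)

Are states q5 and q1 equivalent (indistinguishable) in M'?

Every state is reachable, so we keep all 7.
P0 = {q1,q2,q3} | {q0,q4,q5,q6}.
No further refinement is possible. Final partition (2 blocks): {q1,q2,q3} | {q0,q4,q5,q6}.
q5 and q1 end up in different blocks, so they are distinguishable. For instance, the string 'ε' is accepted from only q1.

No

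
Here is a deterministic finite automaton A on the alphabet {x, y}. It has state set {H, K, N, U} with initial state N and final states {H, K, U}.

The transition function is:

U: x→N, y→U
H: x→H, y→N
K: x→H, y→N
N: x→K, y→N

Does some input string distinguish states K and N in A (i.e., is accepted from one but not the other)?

Reachable states from the start: {H,K,N}. Unreachable: {U} — drop them.
Start with accepting vs non-accepting: {H,K} | {N}.
Stable partition: {H,K} | {N} — 2 equivalence classes.
K and N end up in different blocks, so they are distinguishable. For instance, the string 'ε' is accepted from only K.

Yes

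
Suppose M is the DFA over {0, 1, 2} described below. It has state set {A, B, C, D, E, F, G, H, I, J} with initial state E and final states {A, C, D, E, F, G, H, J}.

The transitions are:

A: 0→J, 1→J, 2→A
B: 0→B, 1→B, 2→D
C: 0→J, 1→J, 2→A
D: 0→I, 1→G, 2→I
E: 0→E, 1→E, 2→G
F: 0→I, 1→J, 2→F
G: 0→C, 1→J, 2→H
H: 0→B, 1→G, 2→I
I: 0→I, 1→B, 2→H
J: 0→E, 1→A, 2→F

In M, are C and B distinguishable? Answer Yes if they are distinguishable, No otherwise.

Every state is reachable, so we keep all 10.
Initial partition by acceptance: {A,C,D,E,F,G,H,J} | {B,I}.
On input 0, block {A,C,D,E,F,G,H,J} splits into {A,C,E,G,J} and {D,F,H}.
Split {A,C,E,G,J} by δ(·,2) → {A,C,E} and {G,J}.
On input 0, block {A,C,E} splits into {A,C} and {E}.
Split {D,F,H} by δ(·,2) → {D,H} and {F}.
Refine {G,J} on symbol 0: members go to different blocks, giving {G} and {J}.
No further refinement is possible. Final partition (7 blocks): {A,C} | {B,I} | {D,H} | {G} | {E} | {F} | {J}.
C and B end up in different blocks, so they are distinguishable. For instance, the string 'ε' is accepted from only C.

Yes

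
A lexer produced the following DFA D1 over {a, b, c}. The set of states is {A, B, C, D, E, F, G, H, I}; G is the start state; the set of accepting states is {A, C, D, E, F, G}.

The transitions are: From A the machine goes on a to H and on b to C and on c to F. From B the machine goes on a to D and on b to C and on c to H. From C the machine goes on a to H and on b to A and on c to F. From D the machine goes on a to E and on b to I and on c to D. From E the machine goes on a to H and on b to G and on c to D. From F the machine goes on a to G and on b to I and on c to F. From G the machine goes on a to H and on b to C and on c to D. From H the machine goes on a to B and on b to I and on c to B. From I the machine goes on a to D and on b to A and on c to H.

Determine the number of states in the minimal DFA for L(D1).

4

All states are reachable from the start state.
Start with accepting vs non-accepting: {A,C,D,E,F,G} | {B,H,I}.
Refine {A,C,D,E,F,G} on symbol a: members go to different blocks, giving {A,C,E,G} and {D,F}.
Split {B,H,I} by δ(·,a) → {B,I} and {H}.
No further refinement is possible. Final partition (4 blocks): {A,C,E,G} | {B,I} | {D,F} | {H}.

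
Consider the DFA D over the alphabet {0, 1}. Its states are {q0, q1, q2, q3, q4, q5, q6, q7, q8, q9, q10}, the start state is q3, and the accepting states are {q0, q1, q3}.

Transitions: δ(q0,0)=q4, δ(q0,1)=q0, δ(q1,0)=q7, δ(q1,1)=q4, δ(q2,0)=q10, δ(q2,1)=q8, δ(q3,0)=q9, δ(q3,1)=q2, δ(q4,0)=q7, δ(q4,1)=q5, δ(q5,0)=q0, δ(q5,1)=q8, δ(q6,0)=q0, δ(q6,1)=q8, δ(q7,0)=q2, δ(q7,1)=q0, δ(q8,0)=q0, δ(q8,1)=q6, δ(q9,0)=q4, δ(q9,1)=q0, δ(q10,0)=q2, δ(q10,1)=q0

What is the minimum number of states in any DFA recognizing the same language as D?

First remove the unreachable states {q1}; 10 states remain.
P0 = {q0,q3} | {q2,q4,q5,q6,q7,q8,q9,q10}.
Split {q0,q3} by δ(·,1) → {q0} and {q3}.
Refine {q2,q4,q5,q6,q7,q8,q9,q10} on symbol 0: members go to different blocks, giving {q2,q4,q7,q9,q10} and {q5,q6,q8}.
On input 1, block {q2,q4,q7,q9,q10} splits into {q7,q9,q10} and {q2,q4}.
No further refinement is possible. Final partition (5 blocks): {q0} | {q7,q9,q10} | {q3} | {q5,q6,q8} | {q2,q4}.

5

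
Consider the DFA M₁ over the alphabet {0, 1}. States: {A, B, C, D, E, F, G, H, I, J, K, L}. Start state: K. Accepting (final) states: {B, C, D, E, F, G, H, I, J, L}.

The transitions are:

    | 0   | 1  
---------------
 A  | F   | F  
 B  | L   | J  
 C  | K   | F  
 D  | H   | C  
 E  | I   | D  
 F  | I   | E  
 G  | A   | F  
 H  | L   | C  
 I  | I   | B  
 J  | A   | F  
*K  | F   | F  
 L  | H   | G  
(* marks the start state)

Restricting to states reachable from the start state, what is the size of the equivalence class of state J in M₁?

3

Start with accepting vs non-accepting: {B,C,D,E,F,G,H,I,J,L} | {A,K}.
On input 0, block {B,C,D,E,F,G,H,I,J,L} splits into {B,D,E,F,H,I,L} and {C,G,J}.
Split {B,D,E,F,H,I,L} by δ(·,1) → {B,D,H,L} and {E,F,I}.
Refine {E,F,I} on symbol 1: members go to different blocks, giving {E,I} and {F}.
Stable partition: {B,D,H,L} | {A,K} | {C,G,J} | {E,I} | {F} — 5 equivalence classes.
The equivalence class containing J is {C,G,J}, of size 3.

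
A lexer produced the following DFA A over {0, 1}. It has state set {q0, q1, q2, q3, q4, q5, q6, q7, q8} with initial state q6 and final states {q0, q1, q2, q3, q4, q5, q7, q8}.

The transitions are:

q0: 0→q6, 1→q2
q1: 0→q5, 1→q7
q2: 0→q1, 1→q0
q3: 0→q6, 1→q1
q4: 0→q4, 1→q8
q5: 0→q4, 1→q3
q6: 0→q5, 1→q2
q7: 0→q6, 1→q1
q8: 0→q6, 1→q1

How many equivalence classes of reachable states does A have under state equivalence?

3

Every state is reachable, so we keep all 9.
P0 = {q0,q1,q2,q3,q4,q5,q7,q8} | {q6}.
Refine {q0,q1,q2,q3,q4,q5,q7,q8} on symbol 0: members go to different blocks, giving {q0,q3,q7,q8} and {q1,q2,q4,q5}.
No further refinement is possible. Final partition (3 blocks): {q0,q3,q7,q8} | {q6} | {q1,q2,q4,q5}.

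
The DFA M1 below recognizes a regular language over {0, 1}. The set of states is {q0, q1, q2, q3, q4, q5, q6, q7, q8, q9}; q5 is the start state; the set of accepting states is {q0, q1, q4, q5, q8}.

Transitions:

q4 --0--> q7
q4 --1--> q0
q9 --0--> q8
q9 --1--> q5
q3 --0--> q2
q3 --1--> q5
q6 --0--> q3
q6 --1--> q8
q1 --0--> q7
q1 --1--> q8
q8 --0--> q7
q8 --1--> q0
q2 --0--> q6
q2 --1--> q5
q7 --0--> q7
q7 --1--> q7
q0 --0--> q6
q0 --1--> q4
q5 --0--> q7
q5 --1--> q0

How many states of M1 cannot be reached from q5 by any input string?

No path from q5 leads to q1, q9; the other 8 states are all reachable.

2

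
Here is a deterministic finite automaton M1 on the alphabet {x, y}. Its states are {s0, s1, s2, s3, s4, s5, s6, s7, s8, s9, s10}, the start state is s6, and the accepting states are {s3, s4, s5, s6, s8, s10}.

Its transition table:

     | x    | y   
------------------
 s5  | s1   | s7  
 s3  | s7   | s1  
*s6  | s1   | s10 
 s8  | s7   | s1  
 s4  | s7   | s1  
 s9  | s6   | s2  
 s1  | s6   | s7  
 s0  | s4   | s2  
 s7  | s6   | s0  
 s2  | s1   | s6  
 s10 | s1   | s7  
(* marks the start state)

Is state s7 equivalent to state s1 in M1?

First remove the unreachable states {s3,s5,s8,s9}; 7 states remain.
Initial partition by acceptance: {s4,s6,s10} | {s0,s1,s2,s7}.
On input y, block {s4,s6,s10} splits into {s4,s10} and {s6}.
On input x, block {s0,s1,s2,s7} splits into {s1,s7} and {s0} and {s2}.
On input y, block {s1,s7} splits into {s1} and {s7}.
Split {s4,s10} by δ(·,x) → {s4} and {s10}.
Stable partition: {s4} | {s1} | {s6} | {s0} | {s2} | {s7} | {s10} — 7 equivalence classes.
s7 and s1 end up in different blocks, so they are distinguishable. For instance, the string 'yxy' is accepted from only s1.

No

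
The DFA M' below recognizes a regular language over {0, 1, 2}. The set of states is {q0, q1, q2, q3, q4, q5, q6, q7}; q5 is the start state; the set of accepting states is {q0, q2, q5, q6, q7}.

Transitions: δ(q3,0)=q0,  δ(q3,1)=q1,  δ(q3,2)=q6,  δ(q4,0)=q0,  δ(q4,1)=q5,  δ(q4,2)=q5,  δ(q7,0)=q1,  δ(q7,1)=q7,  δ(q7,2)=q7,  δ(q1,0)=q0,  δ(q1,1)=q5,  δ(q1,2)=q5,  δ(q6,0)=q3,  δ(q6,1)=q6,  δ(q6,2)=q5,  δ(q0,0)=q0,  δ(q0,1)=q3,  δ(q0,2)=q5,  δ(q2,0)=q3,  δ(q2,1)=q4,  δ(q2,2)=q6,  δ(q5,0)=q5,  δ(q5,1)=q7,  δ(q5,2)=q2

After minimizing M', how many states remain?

Initial partition by acceptance: {q0,q2,q5,q6,q7} | {q1,q3,q4}.
Refine {q0,q2,q5,q6,q7} on symbol 0: members go to different blocks, giving {q2,q6,q7} and {q0,q5}.
Refine {q2,q6,q7} on symbol 1: members go to different blocks, giving {q6,q7} and {q2}.
On input 2, block {q6,q7} splits into {q6} and {q7}.
Split {q1,q3,q4} by δ(·,1) → {q1,q4} and {q3}.
Split {q0,q5} by δ(·,1) → {q0} and {q5}.
Stable partition: {q6} | {q1,q4} | {q0} | {q2} | {q7} | {q3} | {q5} — 7 equivalence classes.

7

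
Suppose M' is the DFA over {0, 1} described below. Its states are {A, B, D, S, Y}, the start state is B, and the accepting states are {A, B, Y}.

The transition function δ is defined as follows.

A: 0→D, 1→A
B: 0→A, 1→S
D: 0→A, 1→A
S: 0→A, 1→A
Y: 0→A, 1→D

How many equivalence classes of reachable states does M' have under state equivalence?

3

States {Y} cannot be reached from the start state, so discard them.
P0 = {A,B} | {D,S}.
On input 0, block {A,B} splits into {A} and {B}.
No further refinement is possible. Final partition (3 blocks): {A} | {D,S} | {B}.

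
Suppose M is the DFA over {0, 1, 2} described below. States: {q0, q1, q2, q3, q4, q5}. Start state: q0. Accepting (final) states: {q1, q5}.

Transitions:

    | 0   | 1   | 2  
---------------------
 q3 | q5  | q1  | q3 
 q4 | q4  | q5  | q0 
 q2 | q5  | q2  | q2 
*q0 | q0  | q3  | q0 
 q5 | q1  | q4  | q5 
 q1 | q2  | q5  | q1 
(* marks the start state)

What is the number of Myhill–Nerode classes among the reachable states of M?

Every state is reachable, so we keep all 6.
Initial partition by acceptance: {q1,q5} | {q0,q2,q3,q4}.
Refine {q1,q5} on symbol 0: members go to different blocks, giving {q1} and {q5}.
Refine {q0,q2,q3,q4} on symbol 0: members go to different blocks, giving {q0,q4} and {q2,q3}.
Refine {q0,q4} on symbol 1: members go to different blocks, giving {q0} and {q4}.
Split {q2,q3} by δ(·,1) → {q2} and {q3}.
No further refinement is possible. Final partition (6 blocks): {q1} | {q0} | {q5} | {q2} | {q4} | {q3}.

6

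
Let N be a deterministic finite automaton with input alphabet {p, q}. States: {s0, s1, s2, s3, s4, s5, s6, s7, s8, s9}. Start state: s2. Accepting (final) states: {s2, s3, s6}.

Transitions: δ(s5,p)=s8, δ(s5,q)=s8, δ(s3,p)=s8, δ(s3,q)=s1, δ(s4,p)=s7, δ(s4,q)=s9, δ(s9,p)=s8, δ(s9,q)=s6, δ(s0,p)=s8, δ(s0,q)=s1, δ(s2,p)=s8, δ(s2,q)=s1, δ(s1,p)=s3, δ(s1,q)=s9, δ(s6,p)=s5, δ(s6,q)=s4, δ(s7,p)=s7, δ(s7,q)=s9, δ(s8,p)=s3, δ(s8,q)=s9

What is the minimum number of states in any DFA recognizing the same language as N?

First remove the unreachable states {s0}; 9 states remain.
Initial partition by acceptance: {s2,s3,s6} | {s1,s4,s5,s7,s8,s9}.
On input p, block {s1,s4,s5,s7,s8,s9} splits into {s4,s5,s7,s9} and {s1,s8}.
Refine {s2,s3,s6} on symbol p: members go to different blocks, giving {s2,s3} and {s6}.
On input p, block {s4,s5,s7,s9} splits into {s4,s7} and {s5,s9}.
Refine {s5,s9} on symbol q: members go to different blocks, giving {s5} and {s9}.
No further refinement is possible. Final partition (6 blocks): {s2,s3} | {s4,s7} | {s1,s8} | {s6} | {s5} | {s9}.

6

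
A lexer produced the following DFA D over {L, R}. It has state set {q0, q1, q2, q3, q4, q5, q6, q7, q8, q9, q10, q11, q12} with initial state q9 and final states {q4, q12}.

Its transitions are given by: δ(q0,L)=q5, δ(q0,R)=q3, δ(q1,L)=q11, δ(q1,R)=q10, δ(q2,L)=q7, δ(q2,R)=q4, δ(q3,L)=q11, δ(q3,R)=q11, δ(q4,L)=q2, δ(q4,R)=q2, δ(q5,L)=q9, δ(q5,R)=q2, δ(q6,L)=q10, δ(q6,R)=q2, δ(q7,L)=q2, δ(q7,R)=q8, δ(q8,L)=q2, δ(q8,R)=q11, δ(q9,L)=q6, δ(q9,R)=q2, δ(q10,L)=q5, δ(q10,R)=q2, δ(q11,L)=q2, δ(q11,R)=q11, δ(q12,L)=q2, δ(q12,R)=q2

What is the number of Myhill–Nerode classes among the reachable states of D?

4

Reachable states from the start: {q2,q4,q5,q6,q7,q8,q9,q10,q11}. Unreachable: {q0,q1,q3,q12} — drop them.
Initial partition by acceptance: {q4} | {q2,q5,q6,q7,q8,q9,q10,q11}.
Refine {q2,q5,q6,q7,q8,q9,q10,q11} on symbol R: members go to different blocks, giving {q5,q6,q7,q8,q9,q10,q11} and {q2}.
Refine {q5,q6,q7,q8,q9,q10,q11} on symbol L: members go to different blocks, giving {q5,q6,q9,q10} and {q7,q8,q11}.
Stable partition: {q4} | {q5,q6,q9,q10} | {q2} | {q7,q8,q11} — 4 equivalence classes.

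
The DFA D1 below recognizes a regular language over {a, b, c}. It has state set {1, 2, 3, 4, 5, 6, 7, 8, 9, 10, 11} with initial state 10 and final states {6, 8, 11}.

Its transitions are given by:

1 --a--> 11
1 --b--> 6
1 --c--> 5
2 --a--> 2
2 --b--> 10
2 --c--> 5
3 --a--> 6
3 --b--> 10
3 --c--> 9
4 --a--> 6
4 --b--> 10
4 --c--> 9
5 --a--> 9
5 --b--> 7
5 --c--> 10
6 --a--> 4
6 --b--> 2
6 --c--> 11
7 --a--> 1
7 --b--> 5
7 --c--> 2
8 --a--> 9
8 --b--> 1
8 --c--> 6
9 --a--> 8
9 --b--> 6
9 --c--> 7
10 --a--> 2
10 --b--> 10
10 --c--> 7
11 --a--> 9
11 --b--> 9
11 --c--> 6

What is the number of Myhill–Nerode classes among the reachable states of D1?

6

First remove the unreachable states {3}; 10 states remain.
P0 = {6,8,11} | {1,2,4,5,7,9,10}.
Split {1,2,4,5,7,9,10} by δ(·,a) → {2,5,7,10} and {1,4,9}.
On input b, block {6,8,11} splits into {8,11} and {6}.
Split {2,5,7,10} by δ(·,a) → {2,10} and {5,7}.
Refine {1,4,9} on symbol a: members go to different blocks, giving {1,9} and {4}.
No further refinement is possible. Final partition (6 blocks): {8,11} | {2,10} | {1,9} | {6} | {5,7} | {4}.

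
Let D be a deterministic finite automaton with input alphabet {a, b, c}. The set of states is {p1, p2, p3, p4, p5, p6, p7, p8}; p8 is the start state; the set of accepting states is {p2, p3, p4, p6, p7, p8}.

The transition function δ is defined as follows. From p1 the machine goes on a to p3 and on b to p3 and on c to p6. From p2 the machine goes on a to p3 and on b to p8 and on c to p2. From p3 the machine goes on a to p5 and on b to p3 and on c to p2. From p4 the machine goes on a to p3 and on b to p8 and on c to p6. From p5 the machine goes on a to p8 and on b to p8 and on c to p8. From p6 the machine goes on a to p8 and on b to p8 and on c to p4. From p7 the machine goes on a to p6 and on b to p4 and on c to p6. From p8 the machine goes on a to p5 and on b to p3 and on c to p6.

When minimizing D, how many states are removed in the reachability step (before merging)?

2

No path from p8 leads to p1, p7; the other 6 states are all reachable.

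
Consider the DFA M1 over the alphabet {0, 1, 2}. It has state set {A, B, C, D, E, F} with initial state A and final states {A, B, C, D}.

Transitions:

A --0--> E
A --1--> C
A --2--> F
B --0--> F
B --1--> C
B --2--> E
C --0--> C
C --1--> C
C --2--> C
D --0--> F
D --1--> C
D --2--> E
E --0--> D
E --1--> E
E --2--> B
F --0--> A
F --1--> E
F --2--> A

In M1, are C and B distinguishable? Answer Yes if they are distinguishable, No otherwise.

Yes

Every state is reachable, so we keep all 6.
Initial partition by acceptance: {A,B,C,D} | {E,F}.
Refine {A,B,C,D} on symbol 0: members go to different blocks, giving {A,B,D} and {C}.
The partition is now stable with 3 blocks: {A,B,D} | {E,F} | {C}.
C and B end up in different blocks, so they are distinguishable. For instance, the string '0' is accepted from only C.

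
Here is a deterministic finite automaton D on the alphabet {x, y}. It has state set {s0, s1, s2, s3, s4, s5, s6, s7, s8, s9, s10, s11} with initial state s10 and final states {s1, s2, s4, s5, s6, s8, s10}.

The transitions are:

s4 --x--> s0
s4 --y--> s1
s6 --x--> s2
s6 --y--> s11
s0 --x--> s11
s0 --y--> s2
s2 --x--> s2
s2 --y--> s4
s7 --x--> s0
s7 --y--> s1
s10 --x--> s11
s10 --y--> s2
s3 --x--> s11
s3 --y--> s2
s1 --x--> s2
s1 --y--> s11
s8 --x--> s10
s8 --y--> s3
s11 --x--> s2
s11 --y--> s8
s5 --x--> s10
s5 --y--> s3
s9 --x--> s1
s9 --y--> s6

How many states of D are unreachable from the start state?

4

BFS from s10 reaches {s0, s1, s2, s3, s4, s8, s10, s11}; the 4 state(s) s5, s6, s7, s9 are never visited.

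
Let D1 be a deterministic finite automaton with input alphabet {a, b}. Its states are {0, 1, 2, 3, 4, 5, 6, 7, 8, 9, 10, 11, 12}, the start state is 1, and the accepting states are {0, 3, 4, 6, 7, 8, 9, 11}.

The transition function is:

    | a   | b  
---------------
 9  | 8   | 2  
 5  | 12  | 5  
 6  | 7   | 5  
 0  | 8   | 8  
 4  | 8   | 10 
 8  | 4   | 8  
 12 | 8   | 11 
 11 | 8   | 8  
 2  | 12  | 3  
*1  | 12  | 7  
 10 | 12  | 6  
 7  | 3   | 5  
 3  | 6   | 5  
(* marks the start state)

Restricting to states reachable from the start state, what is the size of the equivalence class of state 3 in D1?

3

Reachable states from the start: {1,3,4,5,6,7,8,10,11,12}. Unreachable: {0,2,9} — drop them.
Initial partition by acceptance: {3,4,6,7,8,11} | {1,5,10,12}.
Split {3,4,6,7,8,11} by δ(·,b) → {3,4,6,7} and {8,11}.
Split {3,4,6,7} by δ(·,a) → {3,6,7} and {4}.
Refine {1,5,10,12} on symbol a: members go to different blocks, giving {1,5,10} and {12}.
On input b, block {1,5,10} splits into {1,10} and {5}.
Split {8,11} by δ(·,a) → {8} and {11}.
Stable partition: {3,6,7} | {1,10} | {8} | {4} | {12} | {5} | {11} — 7 equivalence classes.
State 3 belongs to the block {3,6,7}, which has 3 states.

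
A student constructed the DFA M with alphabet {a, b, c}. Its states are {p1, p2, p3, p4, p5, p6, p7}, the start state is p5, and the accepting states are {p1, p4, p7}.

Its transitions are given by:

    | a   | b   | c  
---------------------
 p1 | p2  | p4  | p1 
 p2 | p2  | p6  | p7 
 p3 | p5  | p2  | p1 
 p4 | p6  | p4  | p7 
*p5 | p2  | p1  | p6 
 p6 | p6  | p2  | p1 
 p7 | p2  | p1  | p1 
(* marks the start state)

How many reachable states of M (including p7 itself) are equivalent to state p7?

3

States {p3} cannot be reached from the start state, so discard them.
Start with accepting vs non-accepting: {p1,p4,p7} | {p2,p5,p6}.
Split {p2,p5,p6} by δ(·,b) → {p2,p6} and {p5}.
Stable partition: {p1,p4,p7} | {p2,p6} | {p5} — 3 equivalence classes.
The equivalence class containing p7 is {p1,p4,p7}, of size 3.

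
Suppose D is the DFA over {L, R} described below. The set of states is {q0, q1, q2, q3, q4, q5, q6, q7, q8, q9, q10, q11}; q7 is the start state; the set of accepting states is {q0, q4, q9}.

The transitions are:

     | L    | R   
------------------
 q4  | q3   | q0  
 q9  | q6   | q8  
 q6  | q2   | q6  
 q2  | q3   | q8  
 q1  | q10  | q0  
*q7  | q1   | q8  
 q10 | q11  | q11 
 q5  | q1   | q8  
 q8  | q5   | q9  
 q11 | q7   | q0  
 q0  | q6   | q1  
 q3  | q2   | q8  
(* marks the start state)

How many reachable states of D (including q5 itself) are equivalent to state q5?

3

First remove the unreachable states {q4}; 11 states remain.
P0 = {q0,q9} | {q1,q2,q3,q5,q6,q7,q8,q10,q11}.
Split {q1,q2,q3,q5,q6,q7,q8,q10,q11} by δ(·,R) → {q2,q3,q5,q6,q7,q10} and {q1,q8,q11}.
Refine {q2,q3,q5,q6,q7,q10} on symbol L: members go to different blocks, giving {q2,q3,q6} and {q5,q7,q10}.
Split {q2,q3,q6} by δ(·,R) → {q2,q3} and {q6}.
No further refinement is possible. Final partition (5 blocks): {q0,q9} | {q2,q3} | {q1,q8,q11} | {q5,q7,q10} | {q6}.
The equivalence class containing q5 is {q5,q7,q10}, of size 3.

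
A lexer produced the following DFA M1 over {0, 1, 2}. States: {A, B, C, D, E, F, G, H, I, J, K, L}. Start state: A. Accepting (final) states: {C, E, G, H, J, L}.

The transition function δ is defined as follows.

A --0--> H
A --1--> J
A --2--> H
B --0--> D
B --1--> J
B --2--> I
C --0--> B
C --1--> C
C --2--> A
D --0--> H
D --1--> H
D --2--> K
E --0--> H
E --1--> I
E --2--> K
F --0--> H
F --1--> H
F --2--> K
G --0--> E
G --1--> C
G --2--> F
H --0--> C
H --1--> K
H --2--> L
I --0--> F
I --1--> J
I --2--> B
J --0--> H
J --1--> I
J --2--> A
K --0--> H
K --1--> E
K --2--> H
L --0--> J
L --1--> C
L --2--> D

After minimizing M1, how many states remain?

7

Reachable states from the start: {A,B,C,D,E,F,H,I,J,K,L}. Unreachable: {G} — drop them.
Initial partition by acceptance: {C,E,H,J,L} | {A,B,D,F,I,K}.
On input 0, block {C,E,H,J,L} splits into {E,H,J,L} and {C}.
Refine {E,H,J,L} on symbol 0: members go to different blocks, giving {E,J,L} and {H}.
Split {E,J,L} by δ(·,0) → {E,J} and {L}.
On input 0, block {A,B,D,F,I,K} splits into {A,D,F,K} and {B,I}.
Refine {A,D,F,K} on symbol 1: members go to different blocks, giving {A,K} and {D,F}.
Stable partition: {E,J} | {A,K} | {C} | {H} | {L} | {B,I} | {D,F} — 7 equivalence classes.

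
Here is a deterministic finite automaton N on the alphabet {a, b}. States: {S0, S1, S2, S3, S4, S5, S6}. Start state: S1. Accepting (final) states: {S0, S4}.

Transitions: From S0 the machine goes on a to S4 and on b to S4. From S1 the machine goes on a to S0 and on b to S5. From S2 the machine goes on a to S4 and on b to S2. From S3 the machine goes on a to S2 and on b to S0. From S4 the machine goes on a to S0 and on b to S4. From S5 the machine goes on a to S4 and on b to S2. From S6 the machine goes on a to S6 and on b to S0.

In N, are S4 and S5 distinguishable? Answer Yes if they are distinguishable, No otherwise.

Reachable states from the start: {S0,S1,S2,S4,S5}. Unreachable: {S3,S6} — drop them.
P0 = {S0,S4} | {S1,S2,S5}.
The partition is now stable with 2 blocks: {S0,S4} | {S1,S2,S5}.
S4 and S5 end up in different blocks, so they are distinguishable. For instance, the string 'ε' is accepted from only S4.

Yes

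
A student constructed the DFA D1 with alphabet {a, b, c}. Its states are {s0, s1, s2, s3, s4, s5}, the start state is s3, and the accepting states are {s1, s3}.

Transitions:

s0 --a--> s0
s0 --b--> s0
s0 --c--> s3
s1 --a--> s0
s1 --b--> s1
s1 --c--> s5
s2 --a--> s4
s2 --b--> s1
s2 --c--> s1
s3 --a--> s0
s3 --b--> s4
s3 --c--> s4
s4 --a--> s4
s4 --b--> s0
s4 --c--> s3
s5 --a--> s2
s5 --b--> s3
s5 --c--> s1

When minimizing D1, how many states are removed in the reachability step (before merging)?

BFS from s3 reaches {s0, s3, s4}; the 3 state(s) s1, s2, s5 are never visited.

3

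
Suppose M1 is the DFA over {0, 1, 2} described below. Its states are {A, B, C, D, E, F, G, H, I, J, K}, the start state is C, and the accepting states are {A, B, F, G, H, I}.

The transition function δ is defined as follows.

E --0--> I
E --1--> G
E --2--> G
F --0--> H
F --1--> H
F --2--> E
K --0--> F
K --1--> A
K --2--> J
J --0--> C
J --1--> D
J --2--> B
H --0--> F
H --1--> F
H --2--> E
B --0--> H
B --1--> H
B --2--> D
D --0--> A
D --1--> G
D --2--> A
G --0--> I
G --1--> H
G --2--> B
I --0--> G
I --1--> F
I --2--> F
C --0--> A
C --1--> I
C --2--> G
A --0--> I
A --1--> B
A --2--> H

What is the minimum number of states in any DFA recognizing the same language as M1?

States {J,K} cannot be reached from the start state, so discard them.
Initial partition by acceptance: {A,B,F,G,H,I} | {C,D,E}.
Split {A,B,F,G,H,I} by δ(·,2) → {A,G,I} and {B,F,H}.
Stable partition: {A,G,I} | {C,D,E} | {B,F,H} — 3 equivalence classes.

3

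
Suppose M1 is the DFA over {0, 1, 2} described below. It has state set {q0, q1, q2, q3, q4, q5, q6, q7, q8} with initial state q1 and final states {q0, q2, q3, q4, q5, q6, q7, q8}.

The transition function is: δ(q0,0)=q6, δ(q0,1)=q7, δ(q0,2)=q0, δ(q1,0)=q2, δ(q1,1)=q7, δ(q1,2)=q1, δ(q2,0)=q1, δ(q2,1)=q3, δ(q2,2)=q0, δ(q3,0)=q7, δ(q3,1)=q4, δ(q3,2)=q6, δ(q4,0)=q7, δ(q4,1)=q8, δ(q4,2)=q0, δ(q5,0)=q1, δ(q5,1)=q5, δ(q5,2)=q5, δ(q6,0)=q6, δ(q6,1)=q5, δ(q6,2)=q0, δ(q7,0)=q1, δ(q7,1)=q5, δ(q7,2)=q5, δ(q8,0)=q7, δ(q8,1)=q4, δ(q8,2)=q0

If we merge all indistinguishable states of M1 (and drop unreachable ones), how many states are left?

5

Initial partition by acceptance: {q0,q2,q3,q4,q5,q6,q7,q8} | {q1}.
Refine {q0,q2,q3,q4,q5,q6,q7,q8} on symbol 0: members go to different blocks, giving {q0,q3,q4,q6,q8} and {q2,q5,q7}.
Refine {q0,q3,q4,q6,q8} on symbol 0: members go to different blocks, giving {q3,q4,q8} and {q0,q6}.
On input 1, block {q2,q5,q7} splits into {q5,q7} and {q2}.
Stable partition: {q3,q4,q8} | {q1} | {q5,q7} | {q0,q6} | {q2} — 5 equivalence classes.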